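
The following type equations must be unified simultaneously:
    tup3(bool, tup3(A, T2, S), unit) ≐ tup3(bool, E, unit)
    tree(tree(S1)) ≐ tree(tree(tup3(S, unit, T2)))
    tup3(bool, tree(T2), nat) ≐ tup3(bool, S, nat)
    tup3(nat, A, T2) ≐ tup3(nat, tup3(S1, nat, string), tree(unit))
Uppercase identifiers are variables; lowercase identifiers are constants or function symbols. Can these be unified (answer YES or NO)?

Decompose tup3/3: bool ≐ bool,  tup3(A, T2, S) ≐ E,  unit ≐ unit.
Delete trivial equation bool ≐ bool.
Bind E := tup3(A, T2, S); no other remaining equation mentions E.
Delete trivial equation unit ≐ unit.
Decompose tree/1: tree(S1) ≐ tree(tup3(S, unit, T2)).
Decompose tree/1: S1 ≐ tup3(S, unit, T2).
Bind S1 := tup3(S, unit, T2); substituting into the one remaining equation that mentions S1 gives: tup3(nat, A, T2) ≐ tup3(nat, tup3(tup3(S, unit, T2), nat, string), tree(unit)).
Decompose tup3/3: bool ≐ bool,  tree(T2) ≐ S,  nat ≐ nat.
Delete trivial equation bool ≐ bool.
Bind S := tree(T2); substituting into the one remaining equation that mentions S gives: tup3(nat, A, T2) ≐ tup3(nat, tup3(tup3(tree(T2), unit, T2), nat, string), tree(unit)). Substituting into the earlier bindings gives E := tup3(A, T2, tree(T2)), S1 := tup3(tree(T2), unit, T2).
Delete trivial equation nat ≐ nat.
Decompose tup3/3: nat ≐ nat,  A ≐ tup3(tup3(tree(T2), unit, T2), nat, string),  T2 ≐ tree(unit).
Delete trivial equation nat ≐ nat.
Bind A := tup3(tup3(tree(T2), unit, T2), nat, string); no other remaining equation mentions A. Substituting into the earlier binding gives E := tup3(tup3(tup3(tree(T2), unit, T2), nat, string), T2, tree(T2)).
Bind T2 := tree(unit). Substituting into the earlier bindings gives E := tup3(tup3(tup3(tree(tree(unit)), unit, tree(unit)), nat, string), tree(unit), tree(tree(unit))), S1 := tup3(tree(tree(unit)), unit, tree(unit)), S := tree(tree(unit)), A := tup3(tup3(tree(tree(unit)), unit, tree(unit)), nat, string).
No equations remain and no clash or occurs-check failure arose, so a unifier exists.

YES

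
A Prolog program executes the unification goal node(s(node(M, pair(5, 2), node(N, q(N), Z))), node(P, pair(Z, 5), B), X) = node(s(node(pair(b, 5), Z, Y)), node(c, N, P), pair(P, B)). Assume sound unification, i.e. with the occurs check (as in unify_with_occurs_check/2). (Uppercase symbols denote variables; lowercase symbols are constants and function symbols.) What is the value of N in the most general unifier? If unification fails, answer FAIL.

pair(pair(5, 2), 5)

Decompose node/3: s(node(M, pair(5, 2), node(N, q(N), Z))) = s(node(pair(b, 5), Z, Y)),  node(P, pair(Z, 5), B) = node(c, N, P),  X = pair(P, B).
Decompose s/1: node(M, pair(5, 2), node(N, q(N), Z)) = node(pair(b, 5), Z, Y).
Decompose node/3: M = pair(b, 5),  pair(5, 2) = Z,  node(N, q(N), Z) = Y.
Bind M := pair(b, 5); no other remaining equation mentions M.
Bind Z := pair(5, 2); substituting into the 2 remaining equations that mention Z gives: node(N, q(N), pair(5, 2)) = Y,  node(P, pair(pair(5, 2), 5), B) = node(c, N, P).
Bind Y := node(N, q(N), pair(5, 2)); no other remaining equation mentions Y.
Decompose node/3: P = c,  pair(pair(5, 2), 5) = N,  B = P.
Bind P := c; substituting into the 2 remaining equations that mention P gives: B = c,  X = pair(c, B).
Bind N := pair(pair(5, 2), 5); no other remaining equation mentions N. Substituting into the earlier binding gives Y := node(pair(pair(5, 2), 5), q(pair(pair(5, 2), 5)), pair(5, 2)).
Bind B := c; substituting into the remaining equation gives: X = pair(c, c).
Bind X := pair(c, c).
MGU = { M -> pair(b, 5), Z -> pair(5, 2), Y -> node(pair(pair(5, 2), 5), q(pair(pair(5, 2), 5)), pair(5, 2)), P -> c, N -> pair(pair(5, 2), 5), B -> c, X -> pair(c, c) }, so N -> pair(pair(5, 2), 5).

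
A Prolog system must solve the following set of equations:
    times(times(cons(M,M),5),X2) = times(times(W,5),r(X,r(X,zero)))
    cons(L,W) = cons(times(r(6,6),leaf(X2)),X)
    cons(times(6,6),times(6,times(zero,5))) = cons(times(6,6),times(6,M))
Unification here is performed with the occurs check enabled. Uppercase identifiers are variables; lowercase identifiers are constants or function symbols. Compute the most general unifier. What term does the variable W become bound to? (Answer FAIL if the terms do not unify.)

cons(times(zero,5),times(zero,5))

Decompose times/2: times(cons(M,M),5) = times(W,5),  X2 = r(X,r(X,zero)).
Decompose times/2: cons(M,M) = W,  5 = 5.
Bind W := cons(M,M); substituting into the one remaining equation that mentions W gives: cons(L,cons(M,M)) = cons(times(r(6,6),leaf(X2)),X).
Delete trivial equation 5 = 5.
Bind X2 := r(X,r(X,zero)); substituting into the one remaining equation that mentions X2 gives: cons(L,cons(M,M)) = cons(times(r(6,6),leaf(r(X,r(X,zero)))),X).
Decompose cons/2: L = times(r(6,6),leaf(r(X,r(X,zero)))),  cons(M,M) = X.
Bind L := times(r(6,6),leaf(r(X,r(X,zero)))); no other remaining equation mentions L.
Bind X := cons(M,M); no other remaining equation mentions X. Substituting into the earlier bindings gives X2 := r(cons(M,M),r(cons(M,M),zero)), L := times(r(6,6),leaf(r(cons(M,M),r(cons(M,M),zero)))).
Decompose cons/2: times(6,6) = times(6,6),  times(6,times(zero,5)) = times(6,M).
Delete trivial equation times(6,6) = times(6,6).
Decompose times/2: 6 = 6,  times(zero,5) = M.
Delete trivial equation 6 = 6.
Bind M := times(zero,5). Substituting into the earlier bindings gives W := cons(times(zero,5),times(zero,5)), X2 := r(cons(times(zero,5),times(zero,5)),r(cons(times(zero,5),times(zero,5)),zero)), L := times(r(6,6),leaf(r(cons(times(zero,5),times(zero,5)),r(cons(times(zero,5),times(zero,5)),zero)))), X := cons(times(zero,5),times(zero,5)).
MGU = { W -> cons(times(zero,5),times(zero,5)), X2 -> r(cons(times(zero,5),times(zero,5)),r(cons(times(zero,5),times(zero,5)),zero)), L -> times(r(6,6),leaf(r(cons(times(zero,5),times(zero,5)),r(cons(times(zero,5),times(zero,5)),zero)))), X -> cons(times(zero,5),times(zero,5)), M -> times(zero,5) }, so W -> cons(times(zero,5),times(zero,5)).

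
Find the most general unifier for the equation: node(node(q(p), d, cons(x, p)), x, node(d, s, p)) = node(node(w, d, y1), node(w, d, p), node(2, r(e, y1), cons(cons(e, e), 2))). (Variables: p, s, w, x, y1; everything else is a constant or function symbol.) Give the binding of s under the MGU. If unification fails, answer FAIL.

Decompose node/3: node(q(p), d, cons(x, p)) = node(w, d, y1),  x = node(w, d, p),  node(d, s, p) = node(2, r(e, y1), cons(cons(e, e), 2)).
Decompose node/3: q(p) = w,  d = d,  cons(x, p) = y1.
Bind w := q(p); substituting into the one remaining equation that mentions w gives: x = node(q(p), d, p).
Delete trivial equation d = d.
Bind y1 := cons(x, p); substituting into the one remaining equation that mentions y1 gives: node(d, s, p) = node(2, r(e, cons(x, p)), cons(cons(e, e), 2)).
Bind x := node(q(p), d, p); substituting into the remaining equation gives: node(d, s, p) = node(2, r(e, cons(node(q(p), d, p), p)), cons(cons(e, e), 2)). Substituting into the earlier binding gives y1 := cons(node(q(p), d, p), p).
Decompose node/3: d = 2,  s = r(e, cons(node(q(p), d, p), p)),  p = cons(cons(e, e), 2).
Clash: constants d and 2 differ; no unifier exists.

FAIL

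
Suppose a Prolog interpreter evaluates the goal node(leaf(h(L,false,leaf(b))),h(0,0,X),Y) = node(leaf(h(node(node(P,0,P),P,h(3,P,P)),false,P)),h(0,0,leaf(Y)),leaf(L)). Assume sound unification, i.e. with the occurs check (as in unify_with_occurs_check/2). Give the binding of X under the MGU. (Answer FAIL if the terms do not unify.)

leaf(leaf(node(node(leaf(b),0,leaf(b)),leaf(b),h(3,leaf(b),leaf(b)))))

Decompose node/3: leaf(h(L,false,leaf(b))) = leaf(h(node(node(P,0,P),P,h(3,P,P)),false,P)),  h(0,0,X) = h(0,0,leaf(Y)),  Y = leaf(L).
Decompose leaf/1: h(L,false,leaf(b)) = h(node(node(P,0,P),P,h(3,P,P)),false,P).
Decompose h/3: L = node(node(P,0,P),P,h(3,P,P)),  false = false,  leaf(b) = P.
Bind L := node(node(P,0,P),P,h(3,P,P)); substituting into the one remaining equation that mentions L gives: Y = leaf(node(node(P,0,P),P,h(3,P,P))).
Delete trivial equation false = false.
Bind P := leaf(b); substituting into the one remaining equation that mentions P gives: Y = leaf(node(node(leaf(b),0,leaf(b)),leaf(b),h(3,leaf(b),leaf(b)))). Substituting into the earlier binding gives L := node(node(leaf(b),0,leaf(b)),leaf(b),h(3,leaf(b),leaf(b))).
Decompose h/3: 0 = 0,  0 = 0,  X = leaf(Y).
Delete trivial equation 0 = 0.
Delete trivial equation 0 = 0.
Bind X := leaf(Y); no other remaining equation mentions X.
Bind Y := leaf(node(node(leaf(b),0,leaf(b)),leaf(b),h(3,leaf(b),leaf(b)))). Substituting into the earlier binding gives X := leaf(leaf(node(node(leaf(b),0,leaf(b)),leaf(b),h(3,leaf(b),leaf(b))))).
MGU = { L = node(node(leaf(b),0,leaf(b)),leaf(b),h(3,leaf(b),leaf(b))), P = leaf(b), X = leaf(leaf(node(node(leaf(b),0,leaf(b)),leaf(b),h(3,leaf(b),leaf(b))))), Y = leaf(node(node(leaf(b),0,leaf(b)),leaf(b),h(3,leaf(b),leaf(b)))) }, so X = leaf(leaf(node(node(leaf(b),0,leaf(b)),leaf(b),h(3,leaf(b),leaf(b))))).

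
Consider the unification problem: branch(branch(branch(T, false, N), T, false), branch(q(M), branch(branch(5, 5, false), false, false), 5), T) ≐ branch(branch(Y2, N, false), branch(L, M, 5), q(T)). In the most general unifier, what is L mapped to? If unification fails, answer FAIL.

FAIL

Decompose branch/3: branch(branch(T, false, N), T, false) ≐ branch(Y2, N, false),  branch(q(M), branch(branch(5, 5, false), false, false), 5) ≐ branch(L, M, 5),  T ≐ q(T).
Decompose branch/3: branch(T, false, N) ≐ Y2,  T ≐ N,  false ≐ false.
Bind Y2 := branch(T, false, N); no other remaining equation mentions Y2.
Bind T := N; substituting into the one remaining equation that mentions T gives: N ≐ q(N). Substituting into the earlier binding gives Y2 := branch(N, false, N).
Delete trivial equation false ≐ false.
Decompose branch/3: q(M) ≐ L,  branch(branch(5, 5, false), false, false) ≐ M,  5 ≐ 5.
Bind L := q(M); no other remaining equation mentions L.
Bind M := branch(branch(5, 5, false), false, false); no other remaining equation mentions M. Substituting into the earlier binding gives L := q(branch(branch(5, 5, false), false, false)).
Delete trivial equation 5 ≐ 5.
Occurs check fails: N occurs in q(N); the equation N ≐ q(N) has no finite solution.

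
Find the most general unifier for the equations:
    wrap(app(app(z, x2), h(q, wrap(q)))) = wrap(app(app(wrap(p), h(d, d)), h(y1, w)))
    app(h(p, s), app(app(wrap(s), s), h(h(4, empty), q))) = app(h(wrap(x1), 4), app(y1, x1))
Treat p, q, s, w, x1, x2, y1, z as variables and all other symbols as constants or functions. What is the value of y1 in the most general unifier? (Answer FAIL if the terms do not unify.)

Decompose wrap/1: app(app(z, x2), h(q, wrap(q))) = app(app(wrap(p), h(d, d)), h(y1, w)).
Decompose app/2: app(z, x2) = app(wrap(p), h(d, d)),  h(q, wrap(q)) = h(y1, w).
Decompose app/2: z = wrap(p),  x2 = h(d, d).
Bind z := wrap(p); no other remaining equation mentions z.
Bind x2 := h(d, d); no other remaining equation mentions x2.
Decompose h/2: q = y1,  wrap(q) = w.
Bind q := y1; substituting into the remaining equations gives: wrap(y1) = w,  app(h(p, s), app(app(wrap(s), s), h(h(4, empty), y1))) = app(h(wrap(x1), 4), app(y1, x1)).
Bind w := wrap(y1); no other remaining equation mentions w.
Decompose app/2: h(p, s) = h(wrap(x1), 4),  app(app(wrap(s), s), h(h(4, empty), y1)) = app(y1, x1).
Decompose h/2: p = wrap(x1),  s = 4.
Bind p := wrap(x1); no other remaining equation mentions p. Substituting into the earlier binding gives z := wrap(wrap(x1)).
Bind s := 4; substituting into the remaining equation gives: app(app(wrap(4), 4), h(h(4, empty), y1)) = app(y1, x1).
Decompose app/2: app(wrap(4), 4) = y1,  h(h(4, empty), y1) = x1.
Bind y1 := app(wrap(4), 4); substituting into the remaining equation gives: h(h(4, empty), app(wrap(4), 4)) = x1. Substituting into the earlier bindings gives q := app(wrap(4), 4), w := wrap(app(wrap(4), 4)).
Bind x1 := h(h(4, empty), app(wrap(4), 4)). Substituting into the earlier bindings gives z := wrap(wrap(h(h(4, empty), app(wrap(4), 4)))), p := wrap(h(h(4, empty), app(wrap(4), 4))).
MGU = { z ↦ wrap(wrap(h(h(4, empty), app(wrap(4), 4)))), x2 ↦ h(d, d), q ↦ app(wrap(4), 4), w ↦ wrap(app(wrap(4), 4)), p ↦ wrap(h(h(4, empty), app(wrap(4), 4))), s ↦ 4, y1 ↦ app(wrap(4), 4), x1 ↦ h(h(4, empty), app(wrap(4), 4)) }, so y1 ↦ app(wrap(4), 4).

app(wrap(4), 4)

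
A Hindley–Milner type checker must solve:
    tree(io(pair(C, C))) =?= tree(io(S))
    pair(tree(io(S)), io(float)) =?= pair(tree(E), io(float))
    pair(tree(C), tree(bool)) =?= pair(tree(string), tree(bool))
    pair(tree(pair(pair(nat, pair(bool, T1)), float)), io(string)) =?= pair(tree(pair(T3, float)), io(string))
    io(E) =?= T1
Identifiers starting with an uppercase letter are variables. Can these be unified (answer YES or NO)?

YES

Decompose tree/1: io(pair(C, C)) =?= io(S).
Decompose io/1: pair(C, C) =?= S.
Bind S := pair(C, C); substituting into the one remaining equation that mentions S gives: pair(tree(io(pair(C, C))), io(float)) =?= pair(tree(E), io(float)).
Decompose pair/2: tree(io(pair(C, C))) =?= tree(E),  io(float) =?= io(float).
Decompose tree/1: io(pair(C, C)) =?= E.
Bind E := io(pair(C, C)); substituting into the one remaining equation that mentions E gives: io(io(pair(C, C))) =?= T1.
Delete trivial equation io(float) =?= io(float).
Decompose pair/2: tree(C) =?= tree(string),  tree(bool) =?= tree(bool).
Decompose tree/1: C =?= string.
Bind C := string; substituting into the one remaining equation that mentions C gives: io(io(pair(string, string))) =?= T1. Substituting into the earlier bindings gives S := pair(string, string), E := io(pair(string, string)).
Delete trivial equation tree(bool) =?= tree(bool).
Decompose pair/2: tree(pair(pair(nat, pair(bool, T1)), float)) =?= tree(pair(T3, float)),  io(string) =?= io(string).
Decompose tree/1: pair(pair(nat, pair(bool, T1)), float) =?= pair(T3, float).
Decompose pair/2: pair(nat, pair(bool, T1)) =?= T3,  float =?= float.
Bind T3 := pair(nat, pair(bool, T1)); no other remaining equation mentions T3.
Delete trivial equation float =?= float.
Delete trivial equation io(string) =?= io(string).
Bind T1 := io(io(pair(string, string))). Substituting into the earlier binding gives T3 := pair(nat, pair(bool, io(io(pair(string, string))))).
No equations remain and no clash or occurs-check failure arose, so a unifier exists.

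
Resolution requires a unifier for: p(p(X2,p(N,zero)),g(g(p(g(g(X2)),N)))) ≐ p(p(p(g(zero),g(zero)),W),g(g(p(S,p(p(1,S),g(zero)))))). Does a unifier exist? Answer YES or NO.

Decompose p/2: p(X2,p(N,zero)) ≐ p(p(g(zero),g(zero)),W),  g(g(p(g(g(X2)),N))) ≐ g(g(p(S,p(p(1,S),g(zero))))).
Decompose p/2: X2 ≐ p(g(zero),g(zero)),  p(N,zero) ≐ W.
Bind X2 := p(g(zero),g(zero)); substituting into the one remaining equation that mentions X2 gives: g(g(p(g(g(p(g(zero),g(zero)))),N))) ≐ g(g(p(S,p(p(1,S),g(zero))))).
Bind W := p(N,zero); no other remaining equation mentions W.
Decompose g/1: g(p(g(g(p(g(zero),g(zero)))),N)) ≐ g(p(S,p(p(1,S),g(zero)))).
Decompose g/1: p(g(g(p(g(zero),g(zero)))),N) ≐ p(S,p(p(1,S),g(zero))).
Decompose p/2: g(g(p(g(zero),g(zero)))) ≐ S,  N ≐ p(p(1,S),g(zero)).
Bind S := g(g(p(g(zero),g(zero)))); substituting into the remaining equation gives: N ≐ p(p(1,g(g(p(g(zero),g(zero))))),g(zero)).
Bind N := p(p(1,g(g(p(g(zero),g(zero))))),g(zero)). Substituting into the earlier binding gives W := p(p(p(1,g(g(p(g(zero),g(zero))))),g(zero)),zero).
No equations remain and no clash or occurs-check failure arose, so a unifier exists.

YES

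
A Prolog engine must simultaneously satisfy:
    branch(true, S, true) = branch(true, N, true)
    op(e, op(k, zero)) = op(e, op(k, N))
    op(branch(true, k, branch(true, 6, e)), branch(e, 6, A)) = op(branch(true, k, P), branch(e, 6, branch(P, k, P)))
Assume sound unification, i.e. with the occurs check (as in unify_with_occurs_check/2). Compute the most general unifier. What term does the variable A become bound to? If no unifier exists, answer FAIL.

Decompose branch/3: true = true,  S = N,  true = true.
Delete trivial equation true = true.
Bind S := N; no other remaining equation mentions S.
Delete trivial equation true = true.
Decompose op/2: e = e,  op(k, zero) = op(k, N).
Delete trivial equation e = e.
Decompose op/2: k = k,  zero = N.
Delete trivial equation k = k.
Bind N := zero; no other remaining equation mentions N. Substituting into the earlier binding gives S := zero.
Decompose op/2: branch(true, k, branch(true, 6, e)) = branch(true, k, P),  branch(e, 6, A) = branch(e, 6, branch(P, k, P)).
Decompose branch/3: true = true,  k = k,  branch(true, 6, e) = P.
Delete trivial equation true = true.
Delete trivial equation k = k.
Bind P := branch(true, 6, e); substituting into the remaining equation gives: branch(e, 6, A) = branch(e, 6, branch(branch(true, 6, e), k, branch(true, 6, e))).
Decompose branch/3: e = e,  6 = 6,  A = branch(branch(true, 6, e), k, branch(true, 6, e)).
Delete trivial equation e = e.
Delete trivial equation 6 = 6.
Bind A := branch(branch(true, 6, e), k, branch(true, 6, e)).
MGU = { S = zero, N = zero, P = branch(true, 6, e), A = branch(branch(true, 6, e), k, branch(true, 6, e)) }, so A = branch(branch(true, 6, e), k, branch(true, 6, e)).

branch(branch(true, 6, e), k, branch(true, 6, e))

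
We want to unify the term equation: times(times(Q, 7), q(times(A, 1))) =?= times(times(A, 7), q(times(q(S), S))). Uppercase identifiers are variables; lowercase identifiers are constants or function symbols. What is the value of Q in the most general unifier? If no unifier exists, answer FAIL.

Decompose times/2: times(Q, 7) =?= times(A, 7),  q(times(A, 1)) =?= q(times(q(S), S)).
Decompose times/2: Q =?= A,  7 =?= 7.
Bind Q := A; no other remaining equation mentions Q.
Delete trivial equation 7 =?= 7.
Decompose q/1: times(A, 1) =?= times(q(S), S).
Decompose times/2: A =?= q(S),  1 =?= S.
Bind A := q(S); no other remaining equation mentions A. Substituting into the earlier binding gives Q := q(S).
Bind S := 1. Substituting into the earlier bindings gives Q := q(1), A := q(1).
MGU = { Q -> q(1), A -> q(1), S -> 1 }, so Q -> q(1).

q(1)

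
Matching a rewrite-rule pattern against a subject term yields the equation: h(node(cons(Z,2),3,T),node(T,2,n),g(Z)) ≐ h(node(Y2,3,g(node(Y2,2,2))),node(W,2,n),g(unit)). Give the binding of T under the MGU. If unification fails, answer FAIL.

g(node(cons(unit,2),2,2))

Decompose h/3: node(cons(Z,2),3,T) ≐ node(Y2,3,g(node(Y2,2,2))),  node(T,2,n) ≐ node(W,2,n),  g(Z) ≐ g(unit).
Decompose node/3: cons(Z,2) ≐ Y2,  3 ≐ 3,  T ≐ g(node(Y2,2,2)).
Bind Y2 := cons(Z,2); substituting into the one remaining equation that mentions Y2 gives: T ≐ g(node(cons(Z,2),2,2)).
Delete trivial equation 3 ≐ 3.
Bind T := g(node(cons(Z,2),2,2)); substituting into the one remaining equation that mentions T gives: node(g(node(cons(Z,2),2,2)),2,n) ≐ node(W,2,n).
Decompose node/3: g(node(cons(Z,2),2,2)) ≐ W,  2 ≐ 2,  n ≐ n.
Bind W := g(node(cons(Z,2),2,2)); no other remaining equation mentions W.
Delete trivial equation 2 ≐ 2.
Delete trivial equation n ≐ n.
Decompose g/1: Z ≐ unit.
Bind Z := unit. Substituting into the earlier bindings gives Y2 := cons(unit,2), T := g(node(cons(unit,2),2,2)), W := g(node(cons(unit,2),2,2)).
MGU = { Y2 := cons(unit,2), T := g(node(cons(unit,2),2,2)), W := g(node(cons(unit,2),2,2)), Z := unit }, so T := g(node(cons(unit,2),2,2)).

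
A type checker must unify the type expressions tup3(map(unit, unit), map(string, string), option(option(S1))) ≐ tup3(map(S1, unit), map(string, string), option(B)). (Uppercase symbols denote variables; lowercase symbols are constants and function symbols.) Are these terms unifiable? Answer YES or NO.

YES

Decompose tup3/3: map(unit, unit) ≐ map(S1, unit),  map(string, string) ≐ map(string, string),  option(option(S1)) ≐ option(B).
Decompose map/2: unit ≐ S1,  unit ≐ unit.
Bind S1 := unit; substituting into the one remaining equation that mentions S1 gives: option(option(unit)) ≐ option(B).
Delete trivial equation unit ≐ unit.
Delete trivial equation map(string, string) ≐ map(string, string).
Decompose option/1: option(unit) ≐ B.
Bind B := option(unit).
No equations remain and no clash or occurs-check failure arose, so a unifier exists.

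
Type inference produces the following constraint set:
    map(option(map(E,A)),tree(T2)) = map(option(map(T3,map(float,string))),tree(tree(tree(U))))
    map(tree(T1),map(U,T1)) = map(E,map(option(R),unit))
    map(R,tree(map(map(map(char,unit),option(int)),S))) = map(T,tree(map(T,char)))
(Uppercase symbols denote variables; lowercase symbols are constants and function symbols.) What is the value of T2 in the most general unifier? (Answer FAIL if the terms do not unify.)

Decompose map/2: option(map(E,A)) = option(map(T3,map(float,string))),  tree(T2) = tree(tree(tree(U))).
Decompose option/1: map(E,A) = map(T3,map(float,string)).
Decompose map/2: E = T3,  A = map(float,string).
Bind E := T3; substituting into the one remaining equation that mentions E gives: map(tree(T1),map(U,T1)) = map(T3,map(option(R),unit)).
Bind A := map(float,string); no other remaining equation mentions A.
Decompose tree/1: T2 = tree(tree(U)).
Bind T2 := tree(tree(U)); no other remaining equation mentions T2.
Decompose map/2: tree(T1) = T3,  map(U,T1) = map(option(R),unit).
Bind T3 := tree(T1); no other remaining equation mentions T3. Substituting into the earlier binding gives E := tree(T1).
Decompose map/2: U = option(R),  T1 = unit.
Bind U := option(R); no other remaining equation mentions U. Substituting into the earlier binding gives T2 := tree(tree(option(R))).
Bind T1 := unit; no other remaining equation mentions T1. Substituting into the earlier bindings gives E := tree(unit), T3 := tree(unit).
Decompose map/2: R = T,  tree(map(map(map(char,unit),option(int)),S)) = tree(map(T,char)).
Bind R := T; no other remaining equation mentions R. Substituting into the earlier bindings gives T2 := tree(tree(option(T))), U := option(T).
Decompose tree/1: map(map(map(char,unit),option(int)),S) = map(T,char).
Decompose map/2: map(map(char,unit),option(int)) = T,  S = char.
Bind T := map(map(char,unit),option(int)); no other remaining equation mentions T. Substituting into the earlier bindings gives T2 := tree(tree(option(map(map(char,unit),option(int))))), U := option(map(map(char,unit),option(int))), R := map(map(char,unit),option(int)).
Bind S := char.
MGU = { E -> tree(unit), A -> map(float,string), T2 -> tree(tree(option(map(map(char,unit),option(int))))), T3 -> tree(unit), U -> option(map(map(char,unit),option(int))), T1 -> unit, R -> map(map(char,unit),option(int)), T -> map(map(char,unit),option(int)), S -> char }, so T2 -> tree(tree(option(map(map(char,unit),option(int))))).

tree(tree(option(map(map(char,unit),option(int)))))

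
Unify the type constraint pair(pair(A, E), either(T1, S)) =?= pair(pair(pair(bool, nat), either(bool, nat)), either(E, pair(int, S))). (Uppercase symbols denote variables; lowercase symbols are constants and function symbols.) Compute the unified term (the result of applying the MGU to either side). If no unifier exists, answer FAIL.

FAIL

Decompose pair/2: pair(A, E) =?= pair(pair(bool, nat), either(bool, nat)),  either(T1, S) =?= either(E, pair(int, S)).
Decompose pair/2: A =?= pair(bool, nat),  E =?= either(bool, nat).
Bind A := pair(bool, nat); no other remaining equation mentions A.
Bind E := either(bool, nat); substituting into the remaining equation gives: either(T1, S) =?= either(either(bool, nat), pair(int, S)).
Decompose either/2: T1 =?= either(bool, nat),  S =?= pair(int, S).
Bind T1 := either(bool, nat); no other remaining equation mentions T1.
Occurs check fails: S occurs in pair(int, S); the equation S =?= pair(int, S) has no finite solution.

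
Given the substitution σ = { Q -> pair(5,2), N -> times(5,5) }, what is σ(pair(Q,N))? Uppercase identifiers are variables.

Replace each occurrence of Q with pair(5,2).
Replace each occurrence of N with times(5,5).
Result: pair(pair(5,2),times(5,5)).

pair(pair(5,2),times(5,5))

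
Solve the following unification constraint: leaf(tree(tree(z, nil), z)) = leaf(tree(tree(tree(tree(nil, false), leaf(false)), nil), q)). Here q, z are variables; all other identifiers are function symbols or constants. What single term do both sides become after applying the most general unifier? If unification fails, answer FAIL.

Decompose leaf/1: tree(tree(z, nil), z) = tree(tree(tree(tree(nil, false), leaf(false)), nil), q).
Decompose tree/2: tree(z, nil) = tree(tree(tree(nil, false), leaf(false)), nil),  z = q.
Decompose tree/2: z = tree(tree(nil, false), leaf(false)),  nil = nil.
Bind z := tree(tree(nil, false), leaf(false)); substituting into the one remaining equation that mentions z gives: tree(tree(nil, false), leaf(false)) = q.
Delete trivial equation nil = nil.
Bind q := tree(tree(nil, false), leaf(false)).
Applying the MGU to either side gives leaf(tree(tree(tree(tree(nil, false), leaf(false)), nil), tree(tree(nil, false), leaf(false)))).

leaf(tree(tree(tree(tree(nil, false), leaf(false)), nil), tree(tree(nil, false), leaf(false))))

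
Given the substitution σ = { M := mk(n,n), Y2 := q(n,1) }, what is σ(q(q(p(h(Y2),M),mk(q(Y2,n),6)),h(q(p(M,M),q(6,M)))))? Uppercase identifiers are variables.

Replace each occurrence of M with mk(n,n).
Replace each occurrence of Y2 with q(n,1).
Result: q(q(p(h(q(n,1)),mk(n,n)),mk(q(q(n,1),n),6)),h(q(p(mk(n,n),mk(n,n)),q(6,mk(n,n))))).

q(q(p(h(q(n,1)),mk(n,n)),mk(q(q(n,1),n),6)),h(q(p(mk(n,n),mk(n,n)),q(6,mk(n,n)))))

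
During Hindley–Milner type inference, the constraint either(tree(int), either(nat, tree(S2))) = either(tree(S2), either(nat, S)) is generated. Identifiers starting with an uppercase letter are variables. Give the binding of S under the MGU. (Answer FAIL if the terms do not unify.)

tree(int)

Decompose either/2: tree(int) = tree(S2),  either(nat, tree(S2)) = either(nat, S).
Decompose tree/1: int = S2.
Bind S2 := int; substituting into the remaining equation gives: either(nat, tree(int)) = either(nat, S).
Decompose either/2: nat = nat,  tree(int) = S.
Delete trivial equation nat = nat.
Bind S := tree(int).
MGU = { S2 -> int, S -> tree(int) }, so S -> tree(int).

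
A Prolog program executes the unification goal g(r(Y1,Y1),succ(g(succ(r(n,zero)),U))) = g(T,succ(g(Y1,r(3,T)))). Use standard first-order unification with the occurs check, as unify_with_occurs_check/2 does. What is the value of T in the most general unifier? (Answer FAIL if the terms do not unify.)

Decompose g/2: r(Y1,Y1) = T,  succ(g(succ(r(n,zero)),U)) = succ(g(Y1,r(3,T))).
Bind T := r(Y1,Y1); substituting into the remaining equation gives: succ(g(succ(r(n,zero)),U)) = succ(g(Y1,r(3,r(Y1,Y1)))).
Decompose succ/1: g(succ(r(n,zero)),U) = g(Y1,r(3,r(Y1,Y1))).
Decompose g/2: succ(r(n,zero)) = Y1,  U = r(3,r(Y1,Y1)).
Bind Y1 := succ(r(n,zero)); substituting into the remaining equation gives: U = r(3,r(succ(r(n,zero)),succ(r(n,zero)))). Substituting into the earlier binding gives T := r(succ(r(n,zero)),succ(r(n,zero))).
Bind U := r(3,r(succ(r(n,zero)),succ(r(n,zero)))).
MGU = { T = r(succ(r(n,zero)),succ(r(n,zero))), Y1 = succ(r(n,zero)), U = r(3,r(succ(r(n,zero)),succ(r(n,zero)))) }, so T = r(succ(r(n,zero)),succ(r(n,zero))).

r(succ(r(n,zero)),succ(r(n,zero)))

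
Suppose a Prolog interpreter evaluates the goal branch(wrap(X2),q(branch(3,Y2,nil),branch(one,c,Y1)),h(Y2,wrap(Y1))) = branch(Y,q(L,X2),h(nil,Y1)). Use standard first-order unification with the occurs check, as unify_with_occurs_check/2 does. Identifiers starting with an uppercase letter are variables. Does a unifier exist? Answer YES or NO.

Decompose branch/3: wrap(X2) = Y,  q(branch(3,Y2,nil),branch(one,c,Y1)) = q(L,X2),  h(Y2,wrap(Y1)) = h(nil,Y1).
Bind Y := wrap(X2); no other remaining equation mentions Y.
Decompose q/2: branch(3,Y2,nil) = L,  branch(one,c,Y1) = X2.
Bind L := branch(3,Y2,nil); no other remaining equation mentions L.
Bind X2 := branch(one,c,Y1); no other remaining equation mentions X2. Substituting into the earlier binding gives Y := wrap(branch(one,c,Y1)).
Decompose h/2: Y2 = nil,  wrap(Y1) = Y1.
Bind Y2 := nil; no other remaining equation mentions Y2. Substituting into the earlier binding gives L := branch(3,nil,nil).
Occurs check fails: Y1 occurs in wrap(Y1); the equation Y1 = wrap(Y1) has no finite solution.

NO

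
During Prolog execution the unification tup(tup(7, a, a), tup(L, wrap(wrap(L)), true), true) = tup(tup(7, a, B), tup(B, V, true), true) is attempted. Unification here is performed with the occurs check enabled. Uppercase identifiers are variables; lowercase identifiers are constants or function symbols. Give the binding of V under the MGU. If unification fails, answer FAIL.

wrap(wrap(a))

Decompose tup/3: tup(7, a, a) = tup(7, a, B),  tup(L, wrap(wrap(L)), true) = tup(B, V, true),  true = true.
Decompose tup/3: 7 = 7,  a = a,  a = B.
Delete trivial equation 7 = 7.
Delete trivial equation a = a.
Bind B := a; substituting into the one remaining equation that mentions B gives: tup(L, wrap(wrap(L)), true) = tup(a, V, true).
Decompose tup/3: L = a,  wrap(wrap(L)) = V,  true = true.
Bind L := a; substituting into the one remaining equation that mentions L gives: wrap(wrap(a)) = V.
Bind V := wrap(wrap(a)); no other remaining equation mentions V.
Delete trivial equation true = true.
Delete trivial equation true = true.
MGU = { B ↦ a, L ↦ a, V ↦ wrap(wrap(a)) }, so V ↦ wrap(wrap(a)).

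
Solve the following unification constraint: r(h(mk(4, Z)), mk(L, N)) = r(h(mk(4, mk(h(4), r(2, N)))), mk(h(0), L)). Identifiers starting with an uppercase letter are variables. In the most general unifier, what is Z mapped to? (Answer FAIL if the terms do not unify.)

Decompose r/2: h(mk(4, Z)) = h(mk(4, mk(h(4), r(2, N)))),  mk(L, N) = mk(h(0), L).
Decompose h/1: mk(4, Z) = mk(4, mk(h(4), r(2, N))).
Decompose mk/2: 4 = 4,  Z = mk(h(4), r(2, N)).
Delete trivial equation 4 = 4.
Bind Z := mk(h(4), r(2, N)); no other remaining equation mentions Z.
Decompose mk/2: L = h(0),  N = L.
Bind L := h(0); substituting into the remaining equation gives: N = h(0).
Bind N := h(0). Substituting into the earlier binding gives Z := mk(h(4), r(2, h(0))).
MGU = { Z ↦ mk(h(4), r(2, h(0))), L ↦ h(0), N ↦ h(0) }, so Z ↦ mk(h(4), r(2, h(0))).

mk(h(4), r(2, h(0)))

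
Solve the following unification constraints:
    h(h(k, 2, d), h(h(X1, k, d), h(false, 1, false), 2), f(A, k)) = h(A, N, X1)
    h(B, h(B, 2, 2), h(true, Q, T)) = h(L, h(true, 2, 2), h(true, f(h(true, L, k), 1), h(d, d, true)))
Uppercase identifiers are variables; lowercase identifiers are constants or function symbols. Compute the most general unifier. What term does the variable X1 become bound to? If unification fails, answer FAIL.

Decompose h/3: h(k, 2, d) = A,  h(h(X1, k, d), h(false, 1, false), 2) = N,  f(A, k) = X1.
Bind A := h(k, 2, d); substituting into the one remaining equation that mentions A gives: f(h(k, 2, d), k) = X1.
Bind N := h(h(X1, k, d), h(false, 1, false), 2); no other remaining equation mentions N.
Bind X1 := f(h(k, 2, d), k); no other remaining equation mentions X1. Substituting into the earlier binding gives N := h(h(f(h(k, 2, d), k), k, d), h(false, 1, false), 2).
Decompose h/3: B = L,  h(B, 2, 2) = h(true, 2, 2),  h(true, Q, T) = h(true, f(h(true, L, k), 1), h(d, d, true)).
Bind B := L; substituting into the one remaining equation that mentions B gives: h(L, 2, 2) = h(true, 2, 2).
Decompose h/3: L = true,  2 = 2,  2 = 2.
Bind L := true; substituting into the one remaining equation that mentions L gives: h(true, Q, T) = h(true, f(h(true, true, k), 1), h(d, d, true)). Substituting into the earlier binding gives B := true.
Delete trivial equation 2 = 2.
Delete trivial equation 2 = 2.
Decompose h/3: true = true,  Q = f(h(true, true, k), 1),  T = h(d, d, true).
Delete trivial equation true = true.
Bind Q := f(h(true, true, k), 1); no other remaining equation mentions Q.
Bind T := h(d, d, true).
MGU = { A -> h(k, 2, d), N -> h(h(f(h(k, 2, d), k), k, d), h(false, 1, false), 2), X1 -> f(h(k, 2, d), k), B -> true, L -> true, Q -> f(h(true, true, k), 1), T -> h(d, d, true) }, so X1 -> f(h(k, 2, d), k).

f(h(k, 2, d), k)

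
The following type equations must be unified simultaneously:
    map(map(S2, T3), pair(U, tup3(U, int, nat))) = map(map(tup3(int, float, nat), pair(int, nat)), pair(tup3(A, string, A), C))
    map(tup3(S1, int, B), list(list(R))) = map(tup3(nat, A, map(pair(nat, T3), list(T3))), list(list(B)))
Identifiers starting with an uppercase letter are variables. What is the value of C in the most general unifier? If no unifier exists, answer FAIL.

Decompose map/2: map(S2, T3) = map(tup3(int, float, nat), pair(int, nat)),  pair(U, tup3(U, int, nat)) = pair(tup3(A, string, A), C).
Decompose map/2: S2 = tup3(int, float, nat),  T3 = pair(int, nat).
Bind S2 := tup3(int, float, nat); no other remaining equation mentions S2.
Bind T3 := pair(int, nat); substituting into the one remaining equation that mentions T3 gives: map(tup3(S1, int, B), list(list(R))) = map(tup3(nat, A, map(pair(nat, pair(int, nat)), list(pair(int, nat)))), list(list(B))).
Decompose pair/2: U = tup3(A, string, A),  tup3(U, int, nat) = C.
Bind U := tup3(A, string, A); substituting into the one remaining equation that mentions U gives: tup3(tup3(A, string, A), int, nat) = C.
Bind C := tup3(tup3(A, string, A), int, nat); no other remaining equation mentions C.
Decompose map/2: tup3(S1, int, B) = tup3(nat, A, map(pair(nat, pair(int, nat)), list(pair(int, nat)))),  list(list(R)) = list(list(B)).
Decompose tup3/3: S1 = nat,  int = A,  B = map(pair(nat, pair(int, nat)), list(pair(int, nat))).
Bind S1 := nat; no other remaining equation mentions S1.
Bind A := int; no other remaining equation mentions A. Substituting into the earlier bindings gives U := tup3(int, string, int), C := tup3(tup3(int, string, int), int, nat).
Bind B := map(pair(nat, pair(int, nat)), list(pair(int, nat))); substituting into the remaining equation gives: list(list(R)) = list(list(map(pair(nat, pair(int, nat)), list(pair(int, nat))))).
Decompose list/1: list(R) = list(map(pair(nat, pair(int, nat)), list(pair(int, nat)))).
Decompose list/1: R = map(pair(nat, pair(int, nat)), list(pair(int, nat))).
Bind R := map(pair(nat, pair(int, nat)), list(pair(int, nat))).
MGU = { S2 := tup3(int, float, nat), T3 := pair(int, nat), U := tup3(int, string, int), C := tup3(tup3(int, string, int), int, nat), S1 := nat, A := int, B := map(pair(nat, pair(int, nat)), list(pair(int, nat))), R := map(pair(nat, pair(int, nat)), list(pair(int, nat))) }, so C := tup3(tup3(int, string, int), int, nat).

tup3(tup3(int, string, int), int, nat)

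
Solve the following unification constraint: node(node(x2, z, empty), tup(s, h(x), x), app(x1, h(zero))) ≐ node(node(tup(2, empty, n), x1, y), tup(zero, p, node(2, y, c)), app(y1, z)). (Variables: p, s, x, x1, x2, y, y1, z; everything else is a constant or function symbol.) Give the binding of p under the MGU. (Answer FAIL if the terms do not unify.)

Decompose node/3: node(x2, z, empty) ≐ node(tup(2, empty, n), x1, y),  tup(s, h(x), x) ≐ tup(zero, p, node(2, y, c)),  app(x1, h(zero)) ≐ app(y1, z).
Decompose node/3: x2 ≐ tup(2, empty, n),  z ≐ x1,  empty ≐ y.
Bind x2 := tup(2, empty, n); no other remaining equation mentions x2.
Bind z := x1; substituting into the one remaining equation that mentions z gives: app(x1, h(zero)) ≐ app(y1, x1).
Bind y := empty; substituting into the one remaining equation that mentions y gives: tup(s, h(x), x) ≐ tup(zero, p, node(2, empty, c)).
Decompose tup/3: s ≐ zero,  h(x) ≐ p,  x ≐ node(2, empty, c).
Bind s := zero; no other remaining equation mentions s.
Bind p := h(x); no other remaining equation mentions p.
Bind x := node(2, empty, c); no other remaining equation mentions x. Substituting into the earlier binding gives p := h(node(2, empty, c)).
Decompose app/2: x1 ≐ y1,  h(zero) ≐ x1.
Bind x1 := y1; substituting into the remaining equation gives: h(zero) ≐ y1. Substituting into the earlier binding gives z := y1.
Bind y1 := h(zero). Substituting into the earlier bindings gives z := h(zero), x1 := h(zero).
MGU = { x2 := tup(2, empty, n), z := h(zero), y := empty, s := zero, p := h(node(2, empty, c)), x := node(2, empty, c), x1 := h(zero), y1 := h(zero) }, so p := h(node(2, empty, c)).

h(node(2, empty, c))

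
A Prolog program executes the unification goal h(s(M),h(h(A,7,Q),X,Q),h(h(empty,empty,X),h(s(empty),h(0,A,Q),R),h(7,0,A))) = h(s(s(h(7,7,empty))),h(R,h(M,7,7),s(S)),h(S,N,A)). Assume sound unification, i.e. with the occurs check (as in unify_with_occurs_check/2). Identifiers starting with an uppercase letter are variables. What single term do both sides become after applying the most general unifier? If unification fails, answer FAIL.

Decompose h/3: s(M) = s(s(h(7,7,empty))),  h(h(A,7,Q),X,Q) = h(R,h(M,7,7),s(S)),  h(h(empty,empty,X),h(s(empty),h(0,A,Q),R),h(7,0,A)) = h(S,N,A).
Decompose s/1: M = s(h(7,7,empty)).
Bind M := s(h(7,7,empty)); substituting into the one remaining equation that mentions M gives: h(h(A,7,Q),X,Q) = h(R,h(s(h(7,7,empty)),7,7),s(S)).
Decompose h/3: h(A,7,Q) = R,  X = h(s(h(7,7,empty)),7,7),  Q = s(S).
Bind R := h(A,7,Q); substituting into the one remaining equation that mentions R gives: h(h(empty,empty,X),h(s(empty),h(0,A,Q),h(A,7,Q)),h(7,0,A)) = h(S,N,A).
Bind X := h(s(h(7,7,empty)),7,7); substituting into the one remaining equation that mentions X gives: h(h(empty,empty,h(s(h(7,7,empty)),7,7)),h(s(empty),h(0,A,Q),h(A,7,Q)),h(7,0,A)) = h(S,N,A).
Bind Q := s(S); substituting into the remaining equation gives: h(h(empty,empty,h(s(h(7,7,empty)),7,7)),h(s(empty),h(0,A,s(S)),h(A,7,s(S))),h(7,0,A)) = h(S,N,A). Substituting into the earlier binding gives R := h(A,7,s(S)).
Decompose h/3: h(empty,empty,h(s(h(7,7,empty)),7,7)) = S,  h(s(empty),h(0,A,s(S)),h(A,7,s(S))) = N,  h(7,0,A) = A.
Bind S := h(empty,empty,h(s(h(7,7,empty)),7,7)); substituting into the one remaining equation that mentions S gives: h(s(empty),h(0,A,s(h(empty,empty,h(s(h(7,7,empty)),7,7)))),h(A,7,s(h(empty,empty,h(s(h(7,7,empty)),7,7))))) = N. Substituting into the earlier bindings gives R := h(A,7,s(h(empty,empty,h(s(h(7,7,empty)),7,7)))), Q := s(h(empty,empty,h(s(h(7,7,empty)),7,7))).
Bind N := h(s(empty),h(0,A,s(h(empty,empty,h(s(h(7,7,empty)),7,7)))),h(A,7,s(h(empty,empty,h(s(h(7,7,empty)),7,7))))); no other remaining equation mentions N.
Occurs check fails: A occurs in h(7,0,A); the equation A = h(7,0,A) has no finite solution.

FAIL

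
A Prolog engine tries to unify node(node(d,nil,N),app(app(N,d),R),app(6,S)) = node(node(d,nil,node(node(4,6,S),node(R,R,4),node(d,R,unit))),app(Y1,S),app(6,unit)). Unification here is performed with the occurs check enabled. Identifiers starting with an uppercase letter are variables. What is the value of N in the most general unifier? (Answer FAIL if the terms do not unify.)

Decompose node/3: node(d,nil,N) = node(d,nil,node(node(4,6,S),node(R,R,4),node(d,R,unit))),  app(app(N,d),R) = app(Y1,S),  app(6,S) = app(6,unit).
Decompose node/3: d = d,  nil = nil,  N = node(node(4,6,S),node(R,R,4),node(d,R,unit)).
Delete trivial equation d = d.
Delete trivial equation nil = nil.
Bind N := node(node(4,6,S),node(R,R,4),node(d,R,unit)); substituting into the one remaining equation that mentions N gives: app(app(node(node(4,6,S),node(R,R,4),node(d,R,unit)),d),R) = app(Y1,S).
Decompose app/2: app(node(node(4,6,S),node(R,R,4),node(d,R,unit)),d) = Y1,  R = S.
Bind Y1 := app(node(node(4,6,S),node(R,R,4),node(d,R,unit)),d); no other remaining equation mentions Y1.
Bind R := S; no other remaining equation mentions R. Substituting into the earlier bindings gives N := node(node(4,6,S),node(S,S,4),node(d,S,unit)), Y1 := app(node(node(4,6,S),node(S,S,4),node(d,S,unit)),d).
Decompose app/2: 6 = 6,  S = unit.
Delete trivial equation 6 = 6.
Bind S := unit. Substituting into the earlier bindings gives N := node(node(4,6,unit),node(unit,unit,4),node(d,unit,unit)), Y1 := app(node(node(4,6,unit),node(unit,unit,4),node(d,unit,unit)),d), R := unit.
MGU = { N -> node(node(4,6,unit),node(unit,unit,4),node(d,unit,unit)), Y1 -> app(node(node(4,6,unit),node(unit,unit,4),node(d,unit,unit)),d), R -> unit, S -> unit }, so N -> node(node(4,6,unit),node(unit,unit,4),node(d,unit,unit)).

node(node(4,6,unit),node(unit,unit,4),node(d,unit,unit))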